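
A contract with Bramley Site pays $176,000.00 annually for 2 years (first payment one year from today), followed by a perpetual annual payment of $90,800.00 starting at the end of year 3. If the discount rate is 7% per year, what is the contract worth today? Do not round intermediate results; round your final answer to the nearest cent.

$1451186.01

PV of 2-year annuity: $176,000.00 × [1 − (1+0.07)^−2] / 0.07 = 318211.19748
Perpetuity value at year 2: $90,800.00 / 0.07 = 1297142.85714
PV of perpetuity: 1297142.85714 / (1+0.07)^2 = 1132974.80753
Total PV = 318211.19748 + 1132974.80753 = 1451186.00502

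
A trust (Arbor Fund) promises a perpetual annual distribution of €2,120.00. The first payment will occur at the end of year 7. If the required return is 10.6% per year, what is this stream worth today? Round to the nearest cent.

€10926.96

Value at end of year 6: C / r = €2,120.00 / 0.106 = €20,000.0000
Discount to today: PV = €20,000.0000 / (1 + 0.106)^6 = €20,000.0000 / 1.830336 = €10,926.96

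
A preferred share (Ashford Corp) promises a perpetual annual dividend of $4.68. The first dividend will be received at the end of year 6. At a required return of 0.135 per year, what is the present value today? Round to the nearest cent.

$18.40

Value at end of year 5: C / r = $4.68 / 0.135 = $34.6667
Discount to today: PV = $34.6667 / (1 + 0.135)^5 = $34.6667 / 1.883559 = $18.40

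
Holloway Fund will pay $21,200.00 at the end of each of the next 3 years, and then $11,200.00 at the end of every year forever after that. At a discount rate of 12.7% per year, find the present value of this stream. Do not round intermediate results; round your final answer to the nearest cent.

$111921.30

PV of 3-year annuity: $21,200.00 × [1 − (1+0.127)^−3] / 0.127 = 50312.52941
Perpetuity value at year 3: $11,200.00 / 0.127 = 88188.97638
PV of perpetuity: 88188.97638 / (1+0.127)^3 = 61608.77216
Total PV = 50312.52941 + 61608.77216 = 111921.30157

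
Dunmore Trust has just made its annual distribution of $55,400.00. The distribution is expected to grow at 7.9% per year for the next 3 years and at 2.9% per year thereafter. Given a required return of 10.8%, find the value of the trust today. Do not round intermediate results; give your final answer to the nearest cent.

D_1 = 59776.60000
D_2 = 64498.95140
D_3 = 69594.36856
Terminal value at year 3: TV = D_3×(1+g_2)/(r−g_2) = 71612.60525/0.079 = 906488.67404
P_0 = D_1/(1+r)^1 + D_2/(1+r)^2 + D_3/(1+r)^3 + TV/(1+r)^3
    = 53950.00000 + 52537.95126 + 51162.86048 + 666412.44855 = 824063.26029

$824063.26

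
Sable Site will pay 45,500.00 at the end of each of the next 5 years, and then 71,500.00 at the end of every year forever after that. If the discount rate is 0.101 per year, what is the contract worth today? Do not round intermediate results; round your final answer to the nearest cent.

PV of 5-year annuity: 45,500.00 × [1 − (1+0.101)^−5] / 0.101 = 172041.07060
Perpetuity value at year 5: 71,500.00 / 0.101 = 707920.79208
PV of perpetuity: 707920.79208 / (1+0.101)^5 = 437570.53827
Total PV = 172041.07060 + 437570.53827 = 609611.60888

609611.61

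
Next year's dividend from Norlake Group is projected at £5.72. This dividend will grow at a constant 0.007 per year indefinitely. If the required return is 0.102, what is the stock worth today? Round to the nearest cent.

Growing perpetuity: P = D₁ / (r − g) = £5.7200 / (0.102 − 0.007) = £60.21

£60.21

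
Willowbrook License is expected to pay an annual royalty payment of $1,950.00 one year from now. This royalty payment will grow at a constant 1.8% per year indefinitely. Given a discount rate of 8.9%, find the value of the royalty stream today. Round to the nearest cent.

$27464.79

Growing perpetuity: P = D₁ / (r − g) = $1,950.0000 / (0.089 − 0.018) = $27,464.79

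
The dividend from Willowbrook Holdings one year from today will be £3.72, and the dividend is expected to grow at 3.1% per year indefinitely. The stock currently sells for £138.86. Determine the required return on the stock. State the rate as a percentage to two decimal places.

P = D₁/(r − g) ⇒ r = D₁/P + g = £3.7200/£138.86 + 0.031 = 0.026790 + 0.031 = 0.057790

5.78%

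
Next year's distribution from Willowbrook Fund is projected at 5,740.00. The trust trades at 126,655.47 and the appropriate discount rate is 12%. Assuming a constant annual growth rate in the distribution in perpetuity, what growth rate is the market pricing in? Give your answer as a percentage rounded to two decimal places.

7.47%

P = D₁/(r−g) ⇒ g = r − D₁/P = 0.12 − 5,740.00/126,655.47 = 0.074680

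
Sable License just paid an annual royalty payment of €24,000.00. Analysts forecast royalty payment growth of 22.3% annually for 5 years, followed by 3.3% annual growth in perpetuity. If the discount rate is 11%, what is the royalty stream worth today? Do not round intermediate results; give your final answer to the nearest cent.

€684821.91

D_1 = 29352.00000
D_2 = 35897.49600
D_3 = 43902.63761
D_4 = 53692.92579
D_5 = 65666.44825
Terminal value at year 5: TV = D_5×(1+g_2)/(r−g_2) = 67833.44104/0.077 = 880953.77973
P_0 = D_1/(1+r)^1 + D_2/(1+r)^2 + D_3/(1+r)^3 + D_4/(1+r)^4 + D_5/(1+r)^5 + TV/(1+r)^5
    = 26443.24324 + 29135.21305 + 32101.23024 + 35369.19331 + 38969.84092 + 522803.19054 = 684821.91130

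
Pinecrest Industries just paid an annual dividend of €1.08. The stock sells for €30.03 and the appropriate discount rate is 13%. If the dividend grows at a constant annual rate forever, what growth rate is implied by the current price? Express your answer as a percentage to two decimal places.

P = D₀(1+g)/(r−g) ⇒ P(r−g) = D₀(1+g) ⇒ g(P+D₀) = P·r − D₀
g = (P·r − D₀)/(P + D₀) = (€30.03×0.13 − €1.08) / (€30.03 + €1.08) = 0.090771

9.08%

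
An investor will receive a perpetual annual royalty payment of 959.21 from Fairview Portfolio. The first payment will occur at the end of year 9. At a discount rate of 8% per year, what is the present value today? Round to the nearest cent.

Value at end of year 8: C / r = 959.21 / 0.08 = 11,990.1250
Discount to today: PV = 11,990.1250 / (1 + 0.08)^8 = 11,990.1250 / 1.850930 = 6,477.89

6477.89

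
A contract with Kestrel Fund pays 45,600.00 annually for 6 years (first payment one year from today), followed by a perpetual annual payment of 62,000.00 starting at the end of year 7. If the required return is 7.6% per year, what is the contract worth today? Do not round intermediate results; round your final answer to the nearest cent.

PV of 6-year annuity: 45,600.00 × [1 − (1+0.076)^−6] / 0.076 = 213385.95920
Perpetuity value at year 6: 62,000.00 / 0.076 = 815789.47368
PV of perpetuity: 815789.47368 / (1+0.076)^6 = 525659.44143
Total PV = 213385.95920 + 525659.44143 = 739045.40064

739045.40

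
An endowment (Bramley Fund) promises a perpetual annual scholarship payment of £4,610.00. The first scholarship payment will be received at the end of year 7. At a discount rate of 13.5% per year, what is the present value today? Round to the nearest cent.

£15973.20

Value at end of year 6: C / r = £4,610.00 / 0.135 = £34,148.1481
Discount to today: PV = £34,148.1481 / (1 + 0.135)^6 = £34,148.1481 / 2.137840 = £15,973.20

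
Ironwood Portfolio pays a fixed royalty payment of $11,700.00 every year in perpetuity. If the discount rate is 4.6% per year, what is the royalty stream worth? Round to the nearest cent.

Level perpetuity: PV = C / r = $11,700.00 / 0.046 = $254,347.83

$254347.83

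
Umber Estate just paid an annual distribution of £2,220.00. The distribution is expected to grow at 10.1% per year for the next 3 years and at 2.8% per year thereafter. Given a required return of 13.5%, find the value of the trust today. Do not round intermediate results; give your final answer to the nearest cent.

D_1 = 2444.22000
D_2 = 2691.08622
D_3 = 2962.88593
Terminal value at year 3: TV = D_3×(1+g_2)/(r−g_2) = 3045.84673/0.107 = 28465.85733
P_0 = D_1/(1+r)^1 + D_2/(1+r)^2 + D_3/(1+r)^3 + TV/(1+r)^3
    = 2153.49780 + 2088.98773 + 2026.41013 + 19468.68793 = 25737.58358

£25737.58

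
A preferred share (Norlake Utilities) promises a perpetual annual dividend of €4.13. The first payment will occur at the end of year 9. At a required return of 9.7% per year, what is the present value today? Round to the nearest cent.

€20.30

Value at end of year 8: C / r = €4.13 / 0.097 = €42.5773
Discount to today: PV = €42.5773 / (1 + 0.097)^8 = €42.5773 / 2.097264 = €20.30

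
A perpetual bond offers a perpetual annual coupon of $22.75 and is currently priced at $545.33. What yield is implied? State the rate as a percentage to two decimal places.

4.17%

P = C/r ⇒ r = C/P = $22.75/$545.33 = 0.041718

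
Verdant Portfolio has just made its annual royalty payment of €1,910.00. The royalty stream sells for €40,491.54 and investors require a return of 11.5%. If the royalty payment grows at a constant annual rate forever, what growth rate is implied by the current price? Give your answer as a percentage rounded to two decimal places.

P = D₀(1+g)/(r−g) ⇒ P(r−g) = D₀(1+g) ⇒ g(P+D₀) = P·r − D₀
g = (P·r − D₀)/(P + D₀) = (€40,491.54×0.115 − €1,910.00) / (€40,491.54 + €1,910.00) = 0.064774

6.48%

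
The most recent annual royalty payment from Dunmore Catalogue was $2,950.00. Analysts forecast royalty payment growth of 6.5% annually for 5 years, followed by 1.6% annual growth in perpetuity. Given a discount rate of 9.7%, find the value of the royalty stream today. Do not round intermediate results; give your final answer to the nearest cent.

$45419.71

D_1 = 3141.75000
D_2 = 3345.96375
D_3 = 3563.45139
D_4 = 3795.07573
D_5 = 4041.75566
Terminal value at year 5: TV = D_5×(1+g_2)/(r−g_2) = 4106.42375/0.081 = 50696.58948
P_0 = D_1/(1+r)^1 + D_2/(1+r)^2 + D_3/(1+r)^3 + D_4/(1+r)^4 + D_5/(1+r)^5 + TV/(1+r)^5
    = 2863.94713 + 2780.40446 + 2699.29877 + 2620.55897 + 2544.11605 + 31911.38151 = 45419.70688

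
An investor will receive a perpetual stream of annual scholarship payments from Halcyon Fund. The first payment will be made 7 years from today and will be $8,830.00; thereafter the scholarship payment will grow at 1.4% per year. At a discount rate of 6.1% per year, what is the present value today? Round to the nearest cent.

$131695.38

Value at end of year 6: C₁ / (r − g) = $8,830.00 / (0.061 − 0.014) = $187,872.3404
Discount to today: PV = $187,872.3404 / (1 + 0.061)^6 = $187,872.3404 / 1.426567 = $131,695.38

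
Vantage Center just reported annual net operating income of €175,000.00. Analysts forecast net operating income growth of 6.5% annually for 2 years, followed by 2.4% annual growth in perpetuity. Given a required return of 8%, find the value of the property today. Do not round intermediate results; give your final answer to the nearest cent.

D_1 = 186375.00000
D_2 = 198489.37500
Terminal value at year 2: TV = D_2×(1+g_2)/(r−g_2) = 203253.12000/0.056 = 3629520.00000
P_0 = D_1/(1+r)^1 + D_2/(1+r)^2 + TV/(1+r)^2
    = 172569.44444 + 170172.64660 + 3111728.39506 = 3454470.48611

€3454470.49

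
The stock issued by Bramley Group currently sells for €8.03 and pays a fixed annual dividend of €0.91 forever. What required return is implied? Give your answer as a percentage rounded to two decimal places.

11.33%

P = C/r ⇒ r = C/P = €0.91/€8.03 = 0.113325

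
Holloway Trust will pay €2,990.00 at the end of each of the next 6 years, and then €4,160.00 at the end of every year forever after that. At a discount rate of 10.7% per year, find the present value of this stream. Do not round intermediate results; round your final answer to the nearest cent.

PV of 6-year annuity: €2,990.00 × [1 − (1+0.107)^−6] / 0.107 = 12759.38365
Perpetuity value at year 6: €4,160.00 / 0.107 = 38878.50467
PV of perpetuity: 38878.50467 / (1+0.107)^6 = 21126.31873
Total PV = 12759.38365 + 21126.31873 = 33885.70238

€33885.70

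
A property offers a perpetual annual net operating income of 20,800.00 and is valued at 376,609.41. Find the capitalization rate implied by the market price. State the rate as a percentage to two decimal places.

P = C/r ⇒ r = C/P = 20,800.00/376,609.41 = 0.055230

5.52%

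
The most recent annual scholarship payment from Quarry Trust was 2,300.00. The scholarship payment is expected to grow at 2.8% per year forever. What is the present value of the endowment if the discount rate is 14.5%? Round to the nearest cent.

D₁ = D₀ × (1 + g) = 2,300.00 × 1.028 = 2,364.4000
Growing perpetuity: P = D₁ / (r − g) = 2,364.4000 / (0.145 − 0.028) = 20,208.55

20208.55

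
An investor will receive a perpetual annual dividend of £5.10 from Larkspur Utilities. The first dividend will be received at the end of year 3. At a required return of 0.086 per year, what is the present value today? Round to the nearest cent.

£50.28

Value at end of year 2: C / r = £5.10 / 0.086 = £59.3023
Discount to today: PV = £59.3023 / (1 + 0.086)^2 = £59.3023 / 1.179396 = £50.28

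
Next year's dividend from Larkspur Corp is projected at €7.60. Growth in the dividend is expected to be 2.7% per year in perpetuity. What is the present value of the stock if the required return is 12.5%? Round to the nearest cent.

Growing perpetuity: P = D₁ / (r − g) = €7.6000 / (0.125 − 0.027) = €77.55

€77.55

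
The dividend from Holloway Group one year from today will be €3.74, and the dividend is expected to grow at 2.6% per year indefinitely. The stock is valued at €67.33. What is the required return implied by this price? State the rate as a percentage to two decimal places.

P = D₁/(r − g) ⇒ r = D₁/P + g = €3.7400/€67.33 + 0.026 = 0.055547 + 0.026 = 0.081547

8.15%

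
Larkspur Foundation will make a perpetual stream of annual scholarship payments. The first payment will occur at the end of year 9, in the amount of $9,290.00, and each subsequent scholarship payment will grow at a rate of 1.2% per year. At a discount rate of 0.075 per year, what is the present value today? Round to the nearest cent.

$82681.33

Value at end of year 8: C₁ / (r − g) = $9,290.00 / (0.075 − 0.012) = $147,460.3175
Discount to today: PV = $147,460.3175 / (1 + 0.075)^8 = $147,460.3175 / 1.783478 = $82,681.33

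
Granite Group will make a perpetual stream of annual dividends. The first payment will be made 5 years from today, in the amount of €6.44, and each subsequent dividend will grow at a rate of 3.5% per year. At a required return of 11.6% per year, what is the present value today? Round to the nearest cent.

€51.26

Value at end of year 4: C₁ / (r − g) = €6.44 / (0.116 − 0.035) = €79.5062
Discount to today: PV = €79.5062 / (1 + 0.116)^4 = €79.5062 / 1.551161 = €51.26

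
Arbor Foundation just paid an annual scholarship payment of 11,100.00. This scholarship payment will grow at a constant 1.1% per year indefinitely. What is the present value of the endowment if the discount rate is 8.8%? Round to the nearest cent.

145741.56

D₁ = D₀ × (1 + g) = 11,100.00 × 1.011 = 11,222.1000
Growing perpetuity: P = D₁ / (r − g) = 11,222.1000 / (0.088 − 0.011) = 145,741.56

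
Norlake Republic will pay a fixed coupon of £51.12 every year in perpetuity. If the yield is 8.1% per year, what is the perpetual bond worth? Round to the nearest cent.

£631.11

Level perpetuity: PV = C / r = £51.12 / 0.081 = £631.11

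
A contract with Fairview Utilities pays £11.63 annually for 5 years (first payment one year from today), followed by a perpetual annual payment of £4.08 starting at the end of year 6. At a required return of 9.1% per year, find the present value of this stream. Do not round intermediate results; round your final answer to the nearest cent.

£74.13

PV of 5-year annuity: £11.63 × [1 − (1+0.091)^−5] / 0.091 = 45.11951
Perpetuity value at year 5: £4.08 / 0.091 = 44.83516
PV of perpetuity: 44.83516 / (1+0.091)^5 = 29.00648
Total PV = 45.11951 + 29.00648 = 74.12599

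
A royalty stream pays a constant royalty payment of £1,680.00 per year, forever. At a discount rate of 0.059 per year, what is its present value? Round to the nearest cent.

£28474.58

Level perpetuity: PV = C / r = £1,680.00 / 0.059 = £28,474.58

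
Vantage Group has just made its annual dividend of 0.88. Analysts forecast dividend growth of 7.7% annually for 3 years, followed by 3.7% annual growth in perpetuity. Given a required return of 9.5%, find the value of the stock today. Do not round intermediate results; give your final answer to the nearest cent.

17.52

D_1 = 0.94776
D_2 = 1.02074
D_3 = 1.09933
Terminal value at year 3: TV = D_3×(1+g_2)/(r−g_2) = 1.14001/0.058 = 19.65534
P_0 = D_1/(1+r)^1 + D_2/(1+r)^2 + D_3/(1+r)^3 + TV/(1+r)^3
    = 0.86553 + 0.85131 + 0.83731 + 14.97056 = 17.52472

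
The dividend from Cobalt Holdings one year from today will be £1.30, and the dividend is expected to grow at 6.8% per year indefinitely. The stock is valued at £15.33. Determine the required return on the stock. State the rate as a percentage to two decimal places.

P = D₁/(r − g) ⇒ r = D₁/P + g = £1.3000/£15.33 + 0.068 = 0.084801 + 0.068 = 0.152801

15.28%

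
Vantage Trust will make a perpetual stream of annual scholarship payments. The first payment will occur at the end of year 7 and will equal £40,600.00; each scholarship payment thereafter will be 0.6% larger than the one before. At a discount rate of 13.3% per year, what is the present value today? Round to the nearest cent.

£151127.28

Value at end of year 6: C₁ / (r − g) = £40,600.00 / (0.133 − 0.006) = £319,685.0394
Discount to today: PV = £319,685.0394 / (1 + 0.133)^6 = £319,685.0394 / 2.115336 = £151,127.28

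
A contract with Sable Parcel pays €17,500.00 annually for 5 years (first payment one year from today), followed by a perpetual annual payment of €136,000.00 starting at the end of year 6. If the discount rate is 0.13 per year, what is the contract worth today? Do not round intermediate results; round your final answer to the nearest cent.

PV of 5-year annuity: €17,500.00 × [1 − (1+0.13)^−5] / 0.13 = 61551.54708
Perpetuity value at year 5: €136,000.00 / 0.13 = 1046153.84615
PV of perpetuity: 1046153.84615 / (1+0.13)^5 = 567810.39458
Total PV = 61551.54708 + 567810.39458 = 629361.94166

€629361.94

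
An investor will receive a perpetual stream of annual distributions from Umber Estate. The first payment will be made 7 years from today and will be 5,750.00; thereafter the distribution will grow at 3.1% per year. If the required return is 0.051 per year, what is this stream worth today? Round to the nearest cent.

213315.08

Value at end of year 6: C₁ / (r − g) = 5,750.00 / (0.051 − 0.031) = 287,500.0000
Discount to today: PV = 287,500.0000 / (1 + 0.051)^6 = 287,500.0000 / 1.347772 = 213,315.08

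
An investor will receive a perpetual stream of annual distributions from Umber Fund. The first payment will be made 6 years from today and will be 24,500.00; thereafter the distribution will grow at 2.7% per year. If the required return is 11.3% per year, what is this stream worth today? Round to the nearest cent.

166798.37

Value at end of year 5: C₁ / (r − g) = 24,500.00 / (0.113 − 0.027) = 284,883.7209
Discount to today: PV = 284,883.7209 / (1 + 0.113)^5 = 284,883.7209 / 1.707953 = 166,798.37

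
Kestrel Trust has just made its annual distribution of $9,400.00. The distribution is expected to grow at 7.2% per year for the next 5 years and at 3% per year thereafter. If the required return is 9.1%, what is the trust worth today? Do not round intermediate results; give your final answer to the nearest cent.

$189974.29

D_1 = 10076.80000
D_2 = 10802.32960
D_3 = 11580.09733
D_4 = 12413.86434
D_5 = 13307.66257
Terminal value at year 5: TV = D_5×(1+g_2)/(r−g_2) = 13706.89245/0.061 = 224703.15490
P_0 = D_1/(1+r)^1 + D_2/(1+r)^2 + D_3/(1+r)^3 + D_4/(1+r)^4 + D_5/(1+r)^5 + TV/(1+r)^5
    = 9236.29698 + 9075.44487 + 8917.39405 + 8762.09571 + 8609.50192 + 145373.55708 = 189974.29061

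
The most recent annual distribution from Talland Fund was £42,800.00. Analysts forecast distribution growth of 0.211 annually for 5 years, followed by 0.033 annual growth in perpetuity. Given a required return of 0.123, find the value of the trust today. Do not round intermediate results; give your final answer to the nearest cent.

£986230.24

D_1 = 51830.80000
D_2 = 62767.09880
D_3 = 76010.95665
D_4 = 92049.26850
D_5 = 111471.66415
Terminal value at year 5: TV = D_5×(1+g_2)/(r−g_2) = 115150.22907/0.09 = 1279446.98966
P_0 = D_1/(1+r)^1 + D_2/(1+r)^2 + D_3/(1+r)^3 + D_4/(1+r)^4 + D_5/(1+r)^5 + TV/(1+r)^5
    = 46153.87355 + 49770.56177 + 53670.65922 + 57876.37428 + 62411.65562 + 716347.11391 = 986230.23836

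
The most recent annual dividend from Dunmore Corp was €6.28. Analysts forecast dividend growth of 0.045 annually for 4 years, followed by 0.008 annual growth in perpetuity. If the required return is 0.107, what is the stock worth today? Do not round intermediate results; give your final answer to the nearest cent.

D_1 = 6.56260
D_2 = 6.85792
D_3 = 7.16652
D_4 = 7.48902
Terminal value at year 4: TV = D_4×(1+g_2)/(r−g_2) = 7.54893/0.099 = 76.25181
P_0 = D_1/(1+r)^1 + D_2/(1+r)^2 + D_3/(1+r)^3 + D_4/(1+r)^4 + TV/(1+r)^4
    = 5.92827 + 5.59625 + 5.28282 + 4.98694 + 50.77614 = 72.57042

€72.57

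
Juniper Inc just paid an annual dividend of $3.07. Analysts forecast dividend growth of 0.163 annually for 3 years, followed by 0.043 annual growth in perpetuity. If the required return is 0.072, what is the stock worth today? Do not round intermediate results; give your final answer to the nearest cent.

$151.85

D_1 = 3.57041
D_2 = 4.15239
D_3 = 4.82923
Terminal value at year 3: TV = D_3×(1+g_2)/(r−g_2) = 5.03688/0.029 = 173.68561
P_0 = D_1/(1+r)^1 + D_2/(1+r)^2 + D_3/(1+r)^3 + TV/(1+r)^3
    = 3.33061 + 3.61334 + 3.92006 + 140.98713 = 151.85114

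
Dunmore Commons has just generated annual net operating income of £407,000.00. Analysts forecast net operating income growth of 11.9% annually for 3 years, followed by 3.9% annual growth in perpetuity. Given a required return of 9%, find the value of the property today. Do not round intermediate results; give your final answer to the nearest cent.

£10258330.85

D_1 = 455433.00000
D_2 = 509629.52700
D_3 = 570275.44071
Terminal value at year 3: TV = D_3×(1+g_2)/(r−g_2) = 592516.18290/0.051 = 11617964.37060
P_0 = D_1/(1+r)^1 + D_2/(1+r)^2 + D_3/(1+r)^3 + TV/(1+r)^3
    = 417828.44037 + 428944.97685 + 440357.27440 + 8971200.15892 = 10258330.85054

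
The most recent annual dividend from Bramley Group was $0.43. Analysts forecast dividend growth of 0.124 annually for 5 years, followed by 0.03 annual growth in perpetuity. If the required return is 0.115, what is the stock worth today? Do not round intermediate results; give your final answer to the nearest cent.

$7.63

D_1 = 0.48332
D_2 = 0.54325
D_3 = 0.61061
D_4 = 0.68633
D_5 = 0.77144
Terminal value at year 5: TV = D_5×(1+g_2)/(r−g_2) = 0.79458/0.085 = 9.34799
P_0 = D_1/(1+r)^1 + D_2/(1+r)^2 + D_3/(1+r)^3 + D_4/(1+r)^4 + D_5/(1+r)^5 + TV/(1+r)^5
    = 0.43347 + 0.43697 + 0.44050 + 0.44405 + 0.44764 + 5.42430 = 7.62693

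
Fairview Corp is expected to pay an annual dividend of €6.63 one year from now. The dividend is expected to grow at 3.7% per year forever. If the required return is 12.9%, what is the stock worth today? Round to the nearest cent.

Growing perpetuity: P = D₁ / (r − g) = €6.6300 / (0.129 − 0.037) = €72.07

€72.07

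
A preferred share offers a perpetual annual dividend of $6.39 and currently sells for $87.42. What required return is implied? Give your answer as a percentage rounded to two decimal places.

P = C/r ⇒ r = C/P = $6.39/$87.42 = 0.073095

7.31%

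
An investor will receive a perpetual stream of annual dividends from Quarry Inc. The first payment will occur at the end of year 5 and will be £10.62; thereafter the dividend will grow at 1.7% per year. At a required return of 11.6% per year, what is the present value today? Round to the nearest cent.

Value at end of year 4: C₁ / (r − g) = £10.62 / (0.116 − 0.017) = £107.2727
Discount to today: PV = £107.2727 / (1 + 0.116)^4 = £107.2727 / 1.551161 = £69.16

£69.16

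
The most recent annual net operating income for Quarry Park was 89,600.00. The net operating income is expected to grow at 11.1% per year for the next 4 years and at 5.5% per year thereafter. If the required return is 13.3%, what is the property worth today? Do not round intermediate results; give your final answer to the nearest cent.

1461812.25

D_1 = 99545.60000
D_2 = 110595.16160
D_3 = 122871.22454
D_4 = 136509.93046
Terminal value at year 4: TV = D_4×(1+g_2)/(r−g_2) = 144017.97664/0.078 = 1846384.31585
P_0 = D_1/(1+r)^1 + D_2/(1+r)^2 + D_3/(1+r)^3 + D_4/(1+r)^4 + TV/(1+r)^4
    = 87860.19417 + 86154.17099 + 84481.27446 + 82840.86137 + 1120475.75310 = 1461812.25409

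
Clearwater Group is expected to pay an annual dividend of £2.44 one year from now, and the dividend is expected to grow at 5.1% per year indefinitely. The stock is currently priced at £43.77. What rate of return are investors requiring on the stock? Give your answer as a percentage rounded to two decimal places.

P = D₁/(r − g) ⇒ r = D₁/P + g = £2.4400/£43.77 + 0.051 = 0.055746 + 0.051 = 0.106746

10.67%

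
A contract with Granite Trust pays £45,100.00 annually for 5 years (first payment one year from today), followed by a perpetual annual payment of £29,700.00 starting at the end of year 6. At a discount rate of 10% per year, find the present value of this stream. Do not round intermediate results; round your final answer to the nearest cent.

£355378.12

PV of 5-year annuity: £45,100.00 × [1 − (1+0.1)^−5] / 0.1 = 170964.48330
Perpetuity value at year 5: £29,700.00 / 0.1 = 297000.00000
PV of perpetuity: 297000.00000 / (1+0.1)^5 = 184413.63295
Total PV = 170964.48330 + 184413.63295 = 355378.11625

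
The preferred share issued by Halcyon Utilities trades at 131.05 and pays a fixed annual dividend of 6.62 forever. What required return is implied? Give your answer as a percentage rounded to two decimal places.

P = C/r ⇒ r = C/P = 6.62/131.05 = 0.050515

5.05%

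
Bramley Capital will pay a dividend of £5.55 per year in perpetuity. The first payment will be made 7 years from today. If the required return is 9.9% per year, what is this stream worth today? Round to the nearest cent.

Value at end of year 6: C / r = £5.55 / 0.099 = £56.0606
Discount to today: PV = £56.0606 / (1 + 0.099)^6 = £56.0606 / 1.761920 = £31.82

£31.82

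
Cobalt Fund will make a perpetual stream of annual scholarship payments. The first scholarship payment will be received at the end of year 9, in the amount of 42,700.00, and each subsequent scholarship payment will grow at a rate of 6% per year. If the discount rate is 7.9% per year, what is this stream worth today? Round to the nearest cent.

1223214.77

Value at end of year 8: C₁ / (r − g) = 42,700.00 / (0.079 − 0.06) = 2,247,368.4211
Discount to today: PV = 2,247,368.4211 / (1 + 0.079)^8 = 2,247,368.4211 / 1.837264 = 1,223,214.77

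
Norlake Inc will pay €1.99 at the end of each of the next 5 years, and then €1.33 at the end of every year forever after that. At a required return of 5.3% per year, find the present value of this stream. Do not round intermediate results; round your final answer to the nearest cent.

€27.93

PV of 5-year annuity: €1.99 × [1 − (1+0.053)^−5] / 0.053 = 8.54468
Perpetuity value at year 5: €1.33 / 0.053 = 25.09434
PV of perpetuity: 25.09434 / (1+0.053)^5 = 19.38358
Total PV = 8.54468 + 19.38358 = 27.92825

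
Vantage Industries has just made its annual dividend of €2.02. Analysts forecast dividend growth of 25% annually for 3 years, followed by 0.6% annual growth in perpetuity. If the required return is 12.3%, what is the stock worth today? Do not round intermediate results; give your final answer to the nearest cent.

€31.49

D_1 = 2.52500
D_2 = 3.15625
D_3 = 3.94531
Terminal value at year 3: TV = D_3×(1+g_2)/(r−g_2) = 3.96898/0.117 = 33.92294
P_0 = D_1/(1+r)^1 + D_2/(1+r)^2 + D_3/(1+r)^3 + TV/(1+r)^3
    = 2.24844 + 2.50272 + 2.78575 + 23.95269 = 31.48960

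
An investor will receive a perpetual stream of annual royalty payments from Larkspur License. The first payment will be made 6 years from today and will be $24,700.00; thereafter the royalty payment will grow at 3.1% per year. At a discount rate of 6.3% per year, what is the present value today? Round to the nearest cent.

Value at end of year 5: C₁ / (r − g) = $24,700.00 / (0.063 − 0.031) = $771,875.0000
Discount to today: PV = $771,875.0000 / (1 + 0.063)^5 = $771,875.0000 / 1.357270 = $568,696.63

$568696.63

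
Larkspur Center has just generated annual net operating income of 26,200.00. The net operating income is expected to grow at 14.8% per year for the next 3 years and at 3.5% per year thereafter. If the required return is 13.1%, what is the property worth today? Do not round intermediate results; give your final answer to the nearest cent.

D_1 = 30077.60000
D_2 = 34529.08480
D_3 = 39639.38935
Terminal value at year 3: TV = D_3×(1+g_2)/(r−g_2) = 41026.76798/0.096 = 427362.16643
P_0 = D_1/(1+r)^1 + D_2/(1+r)^2 + D_3/(1+r)^3 + TV/(1+r)^3
    = 26593.81079 + 26993.54092 + 27399.27938 + 295398.48082 = 376385.11191

376385.11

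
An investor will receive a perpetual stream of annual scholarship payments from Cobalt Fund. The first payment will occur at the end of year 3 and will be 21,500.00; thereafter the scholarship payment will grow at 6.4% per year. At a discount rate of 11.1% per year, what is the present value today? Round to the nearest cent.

Value at end of year 2: C₁ / (r − g) = 21,500.00 / (0.111 − 0.064) = 457,446.8085
Discount to today: PV = 457,446.8085 / (1 + 0.111)^2 = 457,446.8085 / 1.234321 = 370,606.03

370606.03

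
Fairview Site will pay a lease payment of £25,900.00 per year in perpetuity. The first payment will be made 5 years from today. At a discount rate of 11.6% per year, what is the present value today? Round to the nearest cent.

Value at end of year 4: C / r = £25,900.00 / 0.116 = £223,275.8621
Discount to today: PV = £223,275.8621 / (1 + 0.116)^4 = £223,275.8621 / 1.551161 = £143,941.16

£143941.16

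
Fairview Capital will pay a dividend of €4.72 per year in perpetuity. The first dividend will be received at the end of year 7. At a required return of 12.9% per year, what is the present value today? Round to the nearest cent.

€17.67

Value at end of year 6: C / r = €4.72 / 0.129 = €36.5891
Discount to today: PV = €36.5891 / (1 + 0.129)^6 = €36.5891 / 2.070922 = €17.67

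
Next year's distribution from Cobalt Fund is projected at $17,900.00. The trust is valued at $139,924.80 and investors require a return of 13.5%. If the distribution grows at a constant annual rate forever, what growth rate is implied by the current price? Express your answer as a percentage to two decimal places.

0.71%

P = D₁/(r−g) ⇒ g = r − D₁/P = 0.135 − $17,900.00/$139,924.80 = 0.007074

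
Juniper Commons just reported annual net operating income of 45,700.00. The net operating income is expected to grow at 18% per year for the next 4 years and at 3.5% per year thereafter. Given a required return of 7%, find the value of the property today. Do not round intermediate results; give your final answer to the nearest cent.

2233720.14

D_1 = 53926.00000
D_2 = 63632.68000
D_3 = 75086.56240
D_4 = 88602.14363
Terminal value at year 4: TV = D_4×(1+g_2)/(r−g_2) = 91703.21866/0.035 = 2620091.96169
P_0 = D_1/(1+r)^1 + D_2/(1+r)^2 + D_3/(1+r)^3 + D_4/(1+r)^4 + TV/(1+r)^4
    = 50398.13084 + 55579.24710 + 61293.00147 + 67594.15115 + 1998855.61270 = 2233720.14326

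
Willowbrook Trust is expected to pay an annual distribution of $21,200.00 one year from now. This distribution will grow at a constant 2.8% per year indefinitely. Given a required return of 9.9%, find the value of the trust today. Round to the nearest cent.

Growing perpetuity: P = D₁ / (r − g) = $21,200.0000 / (0.099 − 0.028) = $298,591.55

$298591.55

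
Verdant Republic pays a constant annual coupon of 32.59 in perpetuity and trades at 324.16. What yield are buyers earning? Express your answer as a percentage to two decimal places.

P = C/r ⇒ r = C/P = 32.59/324.16 = 0.100537

10.05%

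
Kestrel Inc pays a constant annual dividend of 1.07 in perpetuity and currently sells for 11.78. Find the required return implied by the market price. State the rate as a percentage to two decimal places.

P = C/r ⇒ r = C/P = 1.07/11.78 = 0.090832

9.08%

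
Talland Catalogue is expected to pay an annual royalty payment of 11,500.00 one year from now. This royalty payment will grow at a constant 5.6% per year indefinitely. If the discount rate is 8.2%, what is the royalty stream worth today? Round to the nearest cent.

442307.69

Growing perpetuity: P = D₁ / (r − g) = 11,500.0000 / (0.082 − 0.056) = 442,307.69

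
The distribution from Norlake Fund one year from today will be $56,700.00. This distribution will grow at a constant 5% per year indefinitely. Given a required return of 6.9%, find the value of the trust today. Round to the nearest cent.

Growing perpetuity: P = D₁ / (r − g) = $56,700.0000 / (0.069 − 0.05) = $2,984,210.53

$2984210.53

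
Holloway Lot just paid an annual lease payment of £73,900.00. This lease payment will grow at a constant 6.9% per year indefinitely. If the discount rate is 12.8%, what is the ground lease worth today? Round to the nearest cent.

D₁ = D₀ × (1 + g) = £73,900.00 × 1.069 = £78,999.1000
Growing perpetuity: P = D₁ / (r − g) = £78,999.1000 / (0.128 − 0.069) = £1,338,967.80

£1338967.80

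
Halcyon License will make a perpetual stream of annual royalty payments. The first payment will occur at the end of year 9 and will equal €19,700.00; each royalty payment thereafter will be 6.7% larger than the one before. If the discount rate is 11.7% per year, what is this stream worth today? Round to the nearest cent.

€162581.39

Value at end of year 8: C₁ / (r − g) = €19,700.00 / (0.117 − 0.067) = €394,000.0000
Discount to today: PV = €394,000.0000 / (1 + 0.117)^8 = €394,000.0000 / 2.423402 = €162,581.39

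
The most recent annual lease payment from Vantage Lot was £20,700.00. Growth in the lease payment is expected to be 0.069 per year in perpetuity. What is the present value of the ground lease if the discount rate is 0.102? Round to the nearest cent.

£670554.55

D₁ = D₀ × (1 + g) = £20,700.00 × 1.069 = £22,128.3000
Growing perpetuity: P = D₁ / (r − g) = £22,128.3000 / (0.102 − 0.069) = £670,554.55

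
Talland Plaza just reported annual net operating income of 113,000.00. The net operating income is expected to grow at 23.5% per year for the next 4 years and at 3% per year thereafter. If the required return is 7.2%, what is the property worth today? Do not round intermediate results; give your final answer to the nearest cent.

5533511.05

D_1 = 139555.00000
D_2 = 172350.42500
D_3 = 212852.77488
D_4 = 262873.17697
Terminal value at year 4: TV = D_4×(1+g_2)/(r−g_2) = 270759.37228/0.042 = 6446651.72095
P_0 = D_1/(1+r)^1 + D_2/(1+r)^2 + D_3/(1+r)^3 + D_4/(1+r)^4 + TV/(1+r)^4
    = 130181.90299 + 149976.35279 + 172780.59300 + 199052.26898 + 4881519.92980 = 5533511.04755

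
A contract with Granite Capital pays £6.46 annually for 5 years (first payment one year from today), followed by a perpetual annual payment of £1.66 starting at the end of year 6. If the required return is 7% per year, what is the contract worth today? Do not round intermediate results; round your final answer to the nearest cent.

£43.40

PV of 5-year annuity: £6.46 × [1 − (1+0.07)^−5] / 0.07 = 26.48728
Perpetuity value at year 5: £1.66 / 0.07 = 23.71429
PV of perpetuity: 23.71429 / (1+0.07)^5 = 16.90796
Total PV = 26.48728 + 16.90796 = 43.39523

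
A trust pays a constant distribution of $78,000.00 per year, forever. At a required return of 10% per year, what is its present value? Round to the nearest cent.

$780000.00

Level perpetuity: PV = C / r = $78,000.00 / 0.1 = $780,000.00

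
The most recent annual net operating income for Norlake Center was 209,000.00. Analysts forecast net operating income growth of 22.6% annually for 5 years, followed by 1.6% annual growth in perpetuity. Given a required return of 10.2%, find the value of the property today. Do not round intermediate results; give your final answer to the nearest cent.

D_1 = 256234.00000
D_2 = 314142.88400
D_3 = 385139.17578
D_4 = 472180.62951
D_5 = 578893.45178
Terminal value at year 5: TV = D_5×(1+g_2)/(r−g_2) = 588155.74701/0.086 = 6839020.31406
P_0 = D_1/(1+r)^1 + D_2/(1+r)^2 + D_3/(1+r)^3 + D_4/(1+r)^4 + D_5/(1+r)^5 + TV/(1+r)^5
    = 232517.24138 + 258680.70593 + 287788.15378 + 320170.84985 + 356197.33386 + 4208098.73493 = 5663453.01973

5663453.02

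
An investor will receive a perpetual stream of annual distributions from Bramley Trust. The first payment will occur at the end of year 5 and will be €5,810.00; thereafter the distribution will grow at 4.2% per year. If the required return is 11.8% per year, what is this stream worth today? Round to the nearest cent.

€48932.27

Value at end of year 4: C₁ / (r − g) = €5,810.00 / (0.118 − 0.042) = €76,447.3684
Discount to today: PV = €76,447.3684 / (1 + 0.118)^4 = €76,447.3684 / 1.562310 = €48,932.27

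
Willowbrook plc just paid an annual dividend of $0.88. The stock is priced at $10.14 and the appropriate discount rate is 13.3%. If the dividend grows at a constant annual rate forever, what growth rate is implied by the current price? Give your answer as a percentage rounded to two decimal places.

4.25%

P = D₀(1+g)/(r−g) ⇒ P(r−g) = D₀(1+g) ⇒ g(P+D₀) = P·r − D₀
g = (P·r − D₀)/(P + D₀) = ($10.14×0.133 − $0.88) / ($10.14 + $0.88) = 0.042525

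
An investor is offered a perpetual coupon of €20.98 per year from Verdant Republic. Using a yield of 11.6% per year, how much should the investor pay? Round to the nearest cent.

€180.86

Level perpetuity: PV = C / r = €20.98 / 0.116 = €180.86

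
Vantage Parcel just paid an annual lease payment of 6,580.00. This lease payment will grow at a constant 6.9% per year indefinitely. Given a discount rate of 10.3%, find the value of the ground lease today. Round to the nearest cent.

206882.94

D₁ = D₀ × (1 + g) = 6,580.00 × 1.069 = 7,034.0200
Growing perpetuity: P = D₁ / (r − g) = 7,034.0200 / (0.103 − 0.069) = 206,882.94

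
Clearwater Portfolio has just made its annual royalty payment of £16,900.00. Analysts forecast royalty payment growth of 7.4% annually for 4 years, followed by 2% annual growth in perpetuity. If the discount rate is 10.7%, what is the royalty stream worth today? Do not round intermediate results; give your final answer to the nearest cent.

£238257.36

D_1 = 18150.60000
D_2 = 19493.74440
D_3 = 20936.28149
D_4 = 22485.56632
Terminal value at year 4: TV = D_4×(1+g_2)/(r−g_2) = 22935.27764/0.087 = 263623.88094
P_0 = D_1/(1+r)^1 + D_2/(1+r)^2 + D_3/(1+r)^3 + D_4/(1+r)^4 + TV/(1+r)^4
    = 16396.20596 + 15907.43017 + 15433.22494 + 14973.15590 + 175547.34507 = 238257.36205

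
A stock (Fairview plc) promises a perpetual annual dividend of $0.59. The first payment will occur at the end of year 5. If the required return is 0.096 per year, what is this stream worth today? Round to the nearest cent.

$4.26

Value at end of year 4: C / r = $0.59 / 0.096 = $6.1458
Discount to today: PV = $6.1458 / (1 + 0.096)^4 = $6.1458 / 1.442920 = $4.26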